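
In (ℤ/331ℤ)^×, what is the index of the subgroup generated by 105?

6

Since 105 ∈ (Z/331Z)^×, its order divides φ(331) = 331 − 1 = 330 = 2 · 3 · 5 · 11.
Divisors of 330: 1, 2, 3, 5, 6, 10, 11, 15, 22, 30, 33, 55, 66, 110, 165, 330.
Evaluate successive powers at the divisors of 330:
105^1 ≡ 105 (mod 331)
105^2 ≡ 102 (mod 331)
105^3 ≡ 118 (mod 331)
105^5 ≡ 120 (mod 331)
105^6 ≡ 22 (mod 331)
105^10 ≡ 167 (mod 331)
105^11 ≡ 323 (mod 331)
105^15 ≡ 180 (mod 331)
105^22 ≡ 64 (mod 331)
105^30 ≡ 293 (mod 331)
105^33 ≡ 150 (mod 331)
105^55 ≡ 1 (mod 331) ✓
Thus |⟨105⟩| = ord(105) = 55.
[(Z/331Z)^× : ⟨105⟩] = 330/55 = 6.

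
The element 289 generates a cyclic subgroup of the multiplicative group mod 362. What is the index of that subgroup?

ord(289) | φ(362) = φ(2)·φ(181) = 1·180 = 180 = 2^2 · 3^2 · 5.
Divisors of 180: 1, 2, 3, 4, 5, 6, 9, 10, 12, 15, 18, 20, 30, 36, 45, 60, 90, 180.
Check 289^d mod 362 for each divisor in increasing order:
289^1 ≡ 289 (mod 362)
289^2 ≡ 261 (mod 362)
289^3 ≡ 133 (mod 362)
289^4 ≡ 65 (mod 362)
289^5 ≡ 323 (mod 362)
289^6 ≡ 313 (mod 362)
289^9 ≡ 361 (mod 362)
289^10 ≡ 73 (mod 362)
289^12 ≡ 229 (mod 362)
289^15 ≡ 49 (mod 362)
289^18 ≡ 1 (mod 362) ✓
So ord_362(289) = 18, hence |⟨289⟩| = 18.
Index = |(Z/362Z)^×| / |⟨289⟩| = 180 / 18 = 10.

10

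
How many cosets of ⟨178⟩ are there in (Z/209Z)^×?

6

By Lagrange's theorem, ord_209(178) divides φ(209) = φ(11·19) = (11−1)·(19−1) = 10·18 = 180 = 2^2 · 3^2 · 5.
Divisors of 180: 1, 2, 3, 4, 5, 6, 9, 10, 12, 15, 18, 20, 30, 36, 45, 60, 90, 180.
Check 178^d mod 209 for each divisor in increasing order:
178^1 ≡ 178
178^2 ≡ 125
178^3 ≡ 96
178^4 ≡ 159
178^5 ≡ 87
178^6 ≡ 20
178^9 ≡ 39
178^10 ≡ 45
178^12 ≡ 191
178^15 ≡ 153
178^18 ≡ 58
178^20 ≡ 144
178^30 ≡ 1
Thus |⟨178⟩| = ord(178) = 30.
[(Z/209Z)^× : ⟨178⟩] = 180/30 = 6.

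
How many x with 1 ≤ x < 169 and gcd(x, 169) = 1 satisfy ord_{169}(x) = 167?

φ(169) = φ(13^2) = 13·(13−1) = 156 = 2^2 · 3 · 13.
Since (Z/169Z)^× is cyclic of order 156, the number of elements of order d is φ(d) when d | 156 and 0 otherwise.
Since 167 ∤ 156, the count is 0.

0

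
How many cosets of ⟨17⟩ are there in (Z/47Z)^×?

2

The order of 17 must divide φ(47) = 47 − 1 = 46 = 2 · 23.
Divisors of 46: 1, 2, 23, 46.
Test each divisor d:
17^1 ≡ 17 (mod 47)
17^2 ≡ 7 (mod 47)
17^23 ≡ 1 (mod 47) ✓
So ord_47(17) = 23, hence |⟨17⟩| = 23.
[(Z/47Z)^× : ⟨17⟩] = 46/23 = 2.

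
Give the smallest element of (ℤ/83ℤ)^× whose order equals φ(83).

2

φ(83) = 83 − 1 = 82 = 2 · 41.
Test candidates g = 2, 3, … against the prime factors q ∈ {2, 41} of φ(83): g is a generator iff g^(82/q) ≢ 1 for every such q.
g = 2: 2^41 ≡ 82; 2^2 ≡ 4 — none is 1, so 2 is a primitive root.
The smallest primitive root modulo 83 is 2.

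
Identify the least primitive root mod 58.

φ(58) = φ(2)·φ(29) = 1·28 = 28 = 2^2 · 7.
g is a primitive root iff g^(28/q) ≢ 1 (mod 58) for each prime q ∈ {2, 7}.
g = 2: gcd(2, 58) = 2 > 1, not a unit — skip.
g = 3: 3^14 ≡ 57; 3^4 ≡ 23 — none is 1, so 3 is a primitive root.
Hence the least primitive root of 58 is 3.

3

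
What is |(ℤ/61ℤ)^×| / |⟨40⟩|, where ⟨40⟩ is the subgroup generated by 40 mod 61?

5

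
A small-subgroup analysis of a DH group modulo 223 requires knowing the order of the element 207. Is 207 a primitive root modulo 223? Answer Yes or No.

No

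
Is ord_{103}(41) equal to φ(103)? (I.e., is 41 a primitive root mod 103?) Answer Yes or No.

No

φ(103) = 103 − 1 = 102 = 2 · 3 · 17.
Test 41^(102/q) mod 103 for each prime factor q of 102:
41^51 ≡ 1 (mod 103)  [q = 2: ≡ 1 ✗]
41^34 ≡ 46 (mod 103)  [q = 3: ≢ 1 ✓]
41^6 ≡ 93 (mod 103)  [q = 17: ≢ 1 ✓]
The check at q = 2 fails, so 41 generates a proper subgroup.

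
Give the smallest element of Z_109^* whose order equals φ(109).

φ(109) = 109 − 1 = 108 = 2^2 · 3^3.
g is a primitive root iff g^(108/q) ≢ 1 (mod 109) for each prime q ∈ {2, 3}.
g = 2: 2^54 ≡ 108; 2^36 ≡ 1 — hits 1, so not a primitive root.
g = 3: 3^54 ≡ 1 — hits 1, so not a primitive root.
g = 4: 4^54 ≡ 1 — hits 1, so not a primitive root.
g = 5: 5^54 ≡ 1 — hits 1, so not a primitive root.
g = 6: 6^54 ≡ 108; 6^36 ≡ 63 — none is 1, so 6 is a primitive root.
Hence the least primitive root of 109 is 6.

6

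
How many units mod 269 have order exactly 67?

66

φ(269) = 269 − 1 = 268 = 2^2 · 67.
(Z/269Z)^× is cyclic (|G| = 268); a cyclic group of order m has exactly φ(d) elements of each order d | m, and none otherwise.
67 | 268, and φ(67) = 67 − 1 = 66.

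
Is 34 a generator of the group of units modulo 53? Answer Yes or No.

φ(53) = 53 − 1 = 52 = 2^2 · 13.
34 is a primitive root mod 53 iff 34^(φ(53)/q) ≢ 1 for every prime q | φ(53), i.e. q ∈ {2, 13}.
34^26 ≡ 52 (mod 53)  [q = 2: ≢ 1 ✓]
34^4 ≡ 47 (mod 53)  [q = 13: ≢ 1 ✓]
Every test exponent gives a nontrivial residue, hence 34 generates the full group.

Yes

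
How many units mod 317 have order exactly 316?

φ(317) = 317 − 1 = 316 = 2^2 · 79.
(Z/317Z)^× is cyclic (|G| = 316); a cyclic group of order m has exactly φ(d) elements of each order d | m, and none otherwise.
316 = 2^2 · 79 divides 316, and φ(316) = 156.

156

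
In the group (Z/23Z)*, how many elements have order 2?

1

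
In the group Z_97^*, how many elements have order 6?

φ(97) = 97 − 1 = 96 = 2^5 · 3.
Since (Z/97Z)^× is cyclic of order 96, the number of elements of order d is φ(d) when d | 96 and 0 otherwise.
6 = 2 · 3 divides 96, and φ(6) = 2.

2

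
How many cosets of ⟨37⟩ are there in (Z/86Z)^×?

7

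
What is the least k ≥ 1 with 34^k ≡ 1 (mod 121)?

11

Since 34 ∈ (Z/121Z)^×, its order divides φ(121) = φ(11^2) = 11·(11−1) = 110 = 2 · 5 · 11.
Divisors of 110: 1, 2, 5, 10, 11, 22, 55, 110.
Compute 34^d (mod 121) for the divisors d until we hit 1:
34^1 ≡ 34
34^2 ≡ 67
34^5 ≡ 45
34^10 ≡ 89
34^11 ≡ 1
Hence ord(34) = 11.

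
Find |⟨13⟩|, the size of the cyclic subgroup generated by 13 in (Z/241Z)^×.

The order of 13 must divide φ(241) = 241 − 1 = 240 = 2^4 · 3 · 5.
Divisors of 240: 1, 2, 3, 4, 5, 6, 8, 10, 12, 15, 16, 20, 24, 30, 40, 48, 60, 80, 120, 240.
Check 13^d mod 241 for each divisor in increasing order:
13^1 ≡ 13 (mod 241)
13^2 ≡ 169 (mod 241)
13^3 ≡ 28 (mod 241)
13^4 ≡ 123 (mod 241)
13^5 ≡ 153 (mod 241)
13^6 ≡ 61 (mod 241)
13^8 ≡ 187 (mod 241)
13^10 ≡ 32 (mod 241)
13^12 ≡ 106 (mod 241)
13^15 ≡ 76 (mod 241)
13^16 ≡ 24 (mod 241)
13^20 ≡ 60 (mod 241)
13^24 ≡ 150 (mod 241)
13^30 ≡ 233 (mod 241)
13^40 ≡ 226 (mod 241)
13^48 ≡ 87 (mod 241)
13^60 ≡ 64 (mod 241)
13^80 ≡ 225 (mod 241)
13^120 ≡ 240 (mod 241)
13^240 ≡ 1 (mod 241) ✓
The smallest such exponent is 240, so the order of 13 is 240.

240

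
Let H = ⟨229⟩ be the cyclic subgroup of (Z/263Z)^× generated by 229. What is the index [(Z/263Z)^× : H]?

1

By Lagrange's theorem, ord_263(229) divides φ(263) = 263 − 1 = 262 = 2 · 131.
Divisors of 262: 1, 2, 131, 262.
Check 229^d mod 263 for each divisor in increasing order:
229^1 ≡ 229 (mod 263)
229^2 ≡ 104 (mod 263)
229^131 ≡ 262 (mod 263)
229^262 ≡ 1 (mod 263) ✓
The order of 229 is 262, so the subgroup it generates has 262 elements.
[(Z/263Z)^× : ⟨229⟩] = 262/262 = 1.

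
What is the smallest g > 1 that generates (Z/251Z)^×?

6

φ(251) = 251 − 1 = 250 = 2 · 5^3.
Test candidates g = 2, 3, … against the prime factors q ∈ {2, 5} of φ(251): g is a generator iff g^(250/q) ≢ 1 for every such q.
g = 2: 2^125 ≡ 250; 2^50 ≡ 1 — hits 1, so not a primitive root.
g = 3: 3^125 ≡ 1 — hits 1, so not a primitive root.
g = 4: 4^125 ≡ 1 — hits 1, so not a primitive root.
g = 5: 5^125 ≡ 1 — hits 1, so not a primitive root.
g = 6: 6^125 ≡ 250; 6^50 ≡ 219 — none is 1, so 6 is a primitive root.
Hence the least primitive root of 251 is 6.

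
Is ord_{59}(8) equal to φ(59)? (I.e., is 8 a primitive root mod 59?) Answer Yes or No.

Yes

φ(59) = 59 − 1 = 58 = 2 · 29.
Test 8^(58/q) mod 59 for each prime factor q of 58:
8^29 ≡ 58 (mod 59)  [q = 2: ≢ 1 ✓]
8^2 ≡ 5 (mod 59)  [q = 29: ≢ 1 ✓]
None equal 1, so ord_59(8) = 58: 8 is a primitive root.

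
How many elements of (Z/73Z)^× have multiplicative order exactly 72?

24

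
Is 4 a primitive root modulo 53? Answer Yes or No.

φ(53) = 53 − 1 = 52 = 2^2 · 13.
Test 4^(52/q) mod 53 for each prime factor q of 52:
4^26 ≡ 1 (mod 53)  [q = 2: ≡ 1 ✗]
4^4 ≡ 44 (mod 53)  [q = 13: ≢ 1 ✓]
4^26 ≡ 1 shows ord(4) | 26, strictly less than φ(53); not a primitive root.

No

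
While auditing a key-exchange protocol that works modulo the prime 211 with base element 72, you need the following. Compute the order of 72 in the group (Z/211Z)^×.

Since 72 ∈ (Z/211Z)^×, its order divides φ(211) = 211 − 1 = 210 = 2 · 3 · 5 · 7.
Divisors of 210: 1, 2, 3, 5, 6, 7, 10, 14, 15, 21, 30, 35, 42, 70, 105, 210.
Compute 72^d (mod 211) for the divisors d until we hit 1:
72^1 ≡ 72
72^2 ≡ 120
72^3 ≡ 200
72^5 ≡ 157
72^6 ≡ 121
72^7 ≡ 61
72^10 ≡ 173
72^14 ≡ 134
72^15 ≡ 153
72^21 ≡ 156
72^30 ≡ 199
72^35 ≡ 15
72^42 ≡ 71
72^70 ≡ 14
72^105 ≡ 210
72^210 ≡ 1
Hence ord(72) = 210.

210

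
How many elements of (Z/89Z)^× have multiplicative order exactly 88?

40

φ(89) = 89 − 1 = 88 = 2^3 · 11.
Since (Z/89Z)^× is cyclic of order 88, the number of elements of order d is φ(d) when d | 88 and 0 otherwise.
88 = 2^3 · 11 divides 88, and φ(88) = 40.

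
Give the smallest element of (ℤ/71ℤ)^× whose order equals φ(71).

7

φ(71) = 71 − 1 = 70 = 2 · 5 · 7.
g is a primitive root iff g^(70/q) ≢ 1 (mod 71) for each prime q ∈ {2, 5, 7}.
g = 2: 2^35 ≡ 1 — hits 1, so not a primitive root.
g = 3: 3^35 ≡ 1 — hits 1, so not a primitive root.
g = 4: 4^35 ≡ 1 — hits 1, so not a primitive root.
g = 5: 5^35 ≡ 1 — hits 1, so not a primitive root.
g = 6: 6^35 ≡ 1 — hits 1, so not a primitive root.
g = 7: 7^35 ≡ 70; 7^14 ≡ 54; 7^10 ≡ 45 — none is 1, so 7 is a primitive root.
Hence the least primitive root of 71 is 7.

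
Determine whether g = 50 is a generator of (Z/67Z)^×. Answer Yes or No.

Yes

φ(67) = 67 − 1 = 66 = 2 · 3 · 11.
Test 50^(66/q) mod 67 for each prime factor q of 66:
50^33 ≡ 66 (mod 67)  [q = 2: ≢ 1 ✓]
50^22 ≡ 37 (mod 67)  [q = 3: ≢ 1 ✓]
50^6 ≡ 15 (mod 67)  [q = 11: ≢ 1 ✓]
Every test exponent gives a nontrivial residue, hence 50 generates the full group.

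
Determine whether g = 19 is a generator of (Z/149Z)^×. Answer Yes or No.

No

φ(149) = 149 − 1 = 148 = 2^2 · 37.
19 is a primitive root mod 149 iff 19^(φ(149)/q) ≢ 1 for every prime q | φ(149), i.e. q ∈ {2, 37}.
19^74 ≡ 1 (mod 149)  [q = 2: ≡ 1 ✗]
19^4 ≡ 95 (mod 149)  [q = 37: ≢ 1 ✓]
Since 19^74 ≡ 1, the order of 19 divides 74 < 148, so 19 is not a primitive root.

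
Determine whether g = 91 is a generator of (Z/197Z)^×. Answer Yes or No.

φ(197) = 197 − 1 = 196 = 2^2 · 7^2.
An element g generates (Z/197Z)^× iff g^(196/q) ≢ 1 (mod 197) for each prime q ∈ {2, 7}.
91^98 ≡ 196 (mod 197)  [q = 2: ≢ 1 ✓]
91^28 ≡ 191 (mod 197)  [q = 7: ≢ 1 ✓]
Every test exponent gives a nontrivial residue, hence 91 generates the full group.

Yes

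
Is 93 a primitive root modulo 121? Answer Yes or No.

φ(121) = φ(11^2) = 11·(11−1) = 110 = 2 · 5 · 11.
93 is a primitive root mod 121 iff 93^(φ(121)/q) ≢ 1 for every prime q | φ(121), i.e. q ∈ {2, 5, 11}.
93^55 ≡ 1 (mod 121)  [q = 2: ≡ 1 ✗]
93^22 ≡ 3 (mod 121)  [q = 5: ≢ 1 ✓]
93^10 ≡ 12 (mod 121)  [q = 11: ≢ 1 ✓]
93^55 ≡ 1 shows ord(93) | 55, strictly less than φ(121); not a primitive root.

No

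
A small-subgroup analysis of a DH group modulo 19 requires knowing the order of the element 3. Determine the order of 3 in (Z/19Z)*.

18

The order of 3 must divide φ(19) = 19 − 1 = 18 = 2 · 3^2.
Divisors of 18: 1, 2, 3, 6, 9, 18.
Evaluate successive powers at the divisors of 18:
3^1 ≡ 3 (mod 19)
3^2 ≡ 9 (mod 19)
3^3 ≡ 8 (mod 19)
3^6 ≡ 7 (mod 19)
3^9 ≡ 18 (mod 19)
3^18 ≡ 1 (mod 19) ✓
So ord_19(3) = 18.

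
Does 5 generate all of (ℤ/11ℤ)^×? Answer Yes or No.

No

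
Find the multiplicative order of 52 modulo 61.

ord(52) | φ(61) = 61 − 1 = 60 = 2^2 · 3 · 5.
Divisors of 60: 1, 2, 3, 4, 5, 6, 10, 12, 15, 20, 30, 60.
Test each divisor d:
52^1 ≡ 52
52^2 ≡ 20
52^3 ≡ 3
52^4 ≡ 34
52^5 ≡ 60
52^6 ≡ 9
52^10 ≡ 1
The smallest such exponent is 10, so the order of 52 is 10.

10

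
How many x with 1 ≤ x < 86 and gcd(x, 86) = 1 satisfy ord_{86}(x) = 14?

6

φ(86) = φ(2)·φ(43) = 1·42 = 42 = 2 · 3 · 7.
(Z/86Z)^× is cyclic (|G| = 42); a cyclic group of order m has exactly φ(d) elements of each order d | m, and none otherwise.
14 = 2 · 7 divides 42, and φ(14) = 6.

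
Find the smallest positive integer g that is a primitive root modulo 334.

φ(334) = φ(2)·φ(167) = 1·166 = 166 = 2 · 83.
Test candidates g = 2, 3, … against the prime factors q ∈ {2, 83} of φ(334): g is a generator iff g^(166/q) ≢ 1 for every such q.
g = 2: gcd(2, 334) = 2 > 1, not a unit — skip.
g = 3: 3^83 ≡ 1 — hits 1, so not a primitive root.
g = 4: gcd(4, 334) = 2 > 1, not a unit — skip.
g = 5: 5^83 ≡ 333; 5^2 ≡ 25 — none is 1, so 5 is a primitive root.
Hence the least primitive root of 334 is 5.

5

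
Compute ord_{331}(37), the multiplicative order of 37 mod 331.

330

By Lagrange's theorem, ord_331(37) divides φ(331) = 331 − 1 = 330 = 2 · 3 · 5 · 11.
Divisors of 330: 1, 2, 3, 5, 6, 10, 11, 15, 22, 30, 33, 55, 66, 110, 165, 330.
Compute 37^d (mod 331) for the divisors d until we hit 1:
37^1 ≡ 37 (mod 331)
37^2 ≡ 45 (mod 331)
37^3 ≡ 10 (mod 331)
37^5 ≡ 119 (mod 331)
37^6 ≡ 100 (mod 331)
37^10 ≡ 259 (mod 331)
37^11 ≡ 315 (mod 331)
37^15 ≡ 38 (mod 331)
37^22 ≡ 256 (mod 331)
37^30 ≡ 120 (mod 331)
37^33 ≡ 207 (mod 331)
37^55 ≡ 32 (mod 331)
37^66 ≡ 150 (mod 331)
37^110 ≡ 31 (mod 331)
37^165 ≡ 330 (mod 331)
37^330 ≡ 1 (mod 331) ✓
Therefore the multiplicative order of 37 modulo 331 is 330.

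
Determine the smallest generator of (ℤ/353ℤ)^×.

3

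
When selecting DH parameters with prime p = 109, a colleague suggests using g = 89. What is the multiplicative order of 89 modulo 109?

ord(89) | φ(109) = 109 − 1 = 108 = 2^2 · 3^3.
Divisors of 108: 1, 2, 3, 4, 6, 9, 12, 18, 27, 36, 54, 108.
Evaluate successive powers at the divisors of 108:
89^1 ≡ 89 (mod 109)
89^2 ≡ 73 (mod 109)
89^3 ≡ 66 (mod 109)
89^4 ≡ 97 (mod 109)
89^6 ≡ 105 (mod 109)
89^9 ≡ 63 (mod 109)
89^12 ≡ 16 (mod 109)
89^18 ≡ 45 (mod 109)
89^27 ≡ 1 (mod 109) ✓
Therefore the multiplicative order of 89 modulo 109 is 27.

27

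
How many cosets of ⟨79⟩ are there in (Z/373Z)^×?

1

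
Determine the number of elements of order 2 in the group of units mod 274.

φ(274) = φ(2)·φ(137) = 1·136 = 136 = 2^3 · 17.
Since (Z/274Z)^× is cyclic of order 136, the number of elements of order d is φ(d) when d | 136 and 0 otherwise.
2 | 136, and φ(2) = 2 − 1 = 1.

1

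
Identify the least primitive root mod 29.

φ(29) = 29 − 1 = 28 = 2^2 · 7.
g is a primitive root iff g^(28/q) ≢ 1 (mod 29) for each prime q ∈ {2, 7}.
g = 2: 2^14 ≡ 28; 2^4 ≡ 16 — none is 1, so 2 is a primitive root.
The smallest primitive root modulo 29 is 2.

2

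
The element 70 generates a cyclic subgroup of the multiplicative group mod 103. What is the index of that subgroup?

1

The order of 70 must divide φ(103) = 103 − 1 = 102 = 2 · 3 · 17.
Divisors of 102: 1, 2, 3, 6, 17, 34, 51, 102.
Compute 70^d (mod 103) for the divisors d until we hit 1:
70^1 ≡ 70 (mod 103)
70^2 ≡ 59 (mod 103)
70^3 ≡ 10 (mod 103)
70^6 ≡ 100 (mod 103)
70^17 ≡ 57 (mod 103)
70^34 ≡ 56 (mod 103)
70^51 ≡ 102 (mod 103)
70^102 ≡ 1 (mod 103) ✓
The order of 70 is 102, so the subgroup it generates has 102 elements.
The index is φ(103) / ord(70) = 102 / 102 = 1.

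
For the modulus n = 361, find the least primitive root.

φ(361) = φ(19^2) = 19·(19−1) = 342 = 2 · 3^2 · 19.
Test candidates g = 2, 3, … against the prime factors q ∈ {2, 3, 19} of φ(361): g is a generator iff g^(342/q) ≢ 1 for every such q.
g = 2: 2^171 ≡ 360; 2^114 ≡ 292; 2^18 ≡ 58 — none is 1, so 2 is a primitive root.
So 2 is the smallest generator of (Z/361Z)^×.

2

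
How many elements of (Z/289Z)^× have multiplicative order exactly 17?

16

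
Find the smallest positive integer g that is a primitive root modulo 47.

5

φ(47) = 47 − 1 = 46 = 2 · 23.
Test candidates g = 2, 3, … against the prime factors q ∈ {2, 23} of φ(47): g is a generator iff g^(46/q) ≢ 1 for every such q.
g = 2: 2^23 ≡ 1 — hits 1, so not a primitive root.
g = 3: 3^23 ≡ 1 — hits 1, so not a primitive root.
g = 4: 4^23 ≡ 1 — hits 1, so not a primitive root.
g = 5: 5^23 ≡ 46; 5^2 ≡ 25 — none is 1, so 5 is a primitive root.
Hence the least primitive root of 47 is 5.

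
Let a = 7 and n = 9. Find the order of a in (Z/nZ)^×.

3

The order of 7 must divide φ(9) = φ(3^2) = 3·(3−1) = 6 = 2 · 3.
Divisors of 6: 1, 2, 3, 6.
Evaluate successive powers at the divisors of 6:
7^1 ≡ 7 (mod 9)
7^2 ≡ 4 (mod 9)
7^3 ≡ 1 (mod 9) ✓
The smallest such exponent is 3, so the order of 7 is 3.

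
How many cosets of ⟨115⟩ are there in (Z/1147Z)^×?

12

The order of 115 must divide φ(1147) = φ(31·37) = (31−1)·(37−1) = 30·36 = 1080 = 2^3 · 3^3 · 5.
Divisors of 1080: 1, 2, 3, 4, 5, 6, 8, 9, 10, 12, 15, 18, 20, 24, 27, 30, 36, 40, 45, 54, 60, 72, 90, 108, 120, 135, 180, 216, 270, 360, 540, 1080.
Check 115^d mod 1147 for each divisor in increasing order:
115^1 ≡ 115 (mod 1147)
115^2 ≡ 608 (mod 1147)
115^3 ≡ 1100 (mod 1147)
115^4 ≡ 330 (mod 1147)
115^5 ≡ 99 (mod 1147)
115^6 ≡ 1062 (mod 1147)
115^8 ≡ 1082 (mod 1147)
115^9 ≡ 554 (mod 1147)
115^10 ≡ 625 (mod 1147)
115^12 ≡ 343 (mod 1147)
115^15 ≡ 1084 (mod 1147)
115^18 ≡ 667 (mod 1147)
115^20 ≡ 645 (mod 1147)
115^24 ≡ 655 (mod 1147)
115^27 ≡ 184 (mod 1147)
115^30 ≡ 528 (mod 1147)
115^36 ≡ 1000 (mod 1147)
115^40 ≡ 811 (mod 1147)
115^45 ≡ 1146 (mod 1147)
115^54 ≡ 593 (mod 1147)
115^60 ≡ 63 (mod 1147)
115^72 ≡ 963 (mod 1147)
115^90 ≡ 1 (mod 1147) ✓
Thus |⟨115⟩| = ord(115) = 90.
The index is φ(1147) / ord(115) = 1080 / 90 = 12.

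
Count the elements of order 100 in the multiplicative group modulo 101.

40

φ(101) = 101 − 1 = 100 = 2^2 · 5^2.
Since (Z/101Z)^× is cyclic of order 100, the number of elements of order d is φ(d) when d | 100 and 0 otherwise.
100 = 2^2 · 5^2 divides 100, and φ(100) = 40.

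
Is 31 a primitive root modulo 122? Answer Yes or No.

Yes

φ(122) = φ(2)·φ(61) = 1·60 = 60 = 2^2 · 3 · 5.
31 is a primitive root mod 122 iff 31^(φ(122)/q) ≢ 1 for every prime q | φ(122), i.e. q ∈ {2, 3, 5}.
31^30 ≡ 121 (mod 122)  [q = 2: ≢ 1 ✓]
31^20 ≡ 13 (mod 122)  [q = 3: ≢ 1 ✓]
31^12 ≡ 95 (mod 122)  [q = 5: ≢ 1 ✓]
Every test exponent gives a nontrivial residue, hence 31 generates the full group.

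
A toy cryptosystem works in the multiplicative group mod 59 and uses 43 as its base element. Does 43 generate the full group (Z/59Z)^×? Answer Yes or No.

Yes

φ(59) = 59 − 1 = 58 = 2 · 29.
It suffices to check that the order of 43 is not a proper divisor of 58: compute 43^(58/q) for q ∈ {2, 29}.
43^29 ≡ 58 (mod 59)  [q = 2: ≢ 1 ✓]
43^2 ≡ 20 (mod 59)  [q = 29: ≢ 1 ✓]
All checks pass, so 43 has order 58 and is a primitive root modulo 59.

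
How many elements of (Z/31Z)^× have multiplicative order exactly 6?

φ(31) = 31 − 1 = 30 = 2 · 3 · 5.
(Z/31Z)^× is cyclic (|G| = 30); a cyclic group of order m has exactly φ(d) elements of each order d | m, and none otherwise.
6 = 2 · 3 divides 30, and φ(6) = 2.

2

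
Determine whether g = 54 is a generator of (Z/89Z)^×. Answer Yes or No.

Yes

φ(89) = 89 − 1 = 88 = 2^3 · 11.
54 is a primitive root mod 89 iff 54^(φ(89)/q) ≢ 1 for every prime q | φ(89), i.e. q ∈ {2, 11}.
54^44 ≡ 88 (mod 89)  [q = 2: ≢ 1 ✓]
54^8 ≡ 16 (mod 89)  [q = 11: ≢ 1 ✓]
All checks pass, so 54 has order 88 and is a primitive root modulo 89.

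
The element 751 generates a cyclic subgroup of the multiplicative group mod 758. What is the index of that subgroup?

The order of 751 must divide φ(758) = φ(2)·φ(379) = 1·378 = 378 = 2 · 3^3 · 7.
Divisors of 378: 1, 2, 3, 6, 7, 9, 14, 18, 21, 27, 42, 54, 63, 126, 189, 378.
Test each divisor d:
751^1 ≡ 751 (mod 758)
751^2 ≡ 49 (mod 758)
751^3 ≡ 415 (mod 758)
751^6 ≡ 159 (mod 758)
751^7 ≡ 403 (mod 758)
751^9 ≡ 39 (mod 758)
751^14 ≡ 197 (mod 758)
751^18 ≡ 5 (mod 758)
751^21 ≡ 559 (mod 758)
751^27 ≡ 195 (mod 758)
751^42 ≡ 185 (mod 758)
751^54 ≡ 125 (mod 758)
751^63 ≡ 327 (mod 758)
751^126 ≡ 51 (mod 758)
751^189 ≡ 1 (mod 758) ✓
So ord_758(751) = 189, hence |⟨751⟩| = 189.
[(Z/758Z)^× : ⟨751⟩] = 378/189 = 2.

2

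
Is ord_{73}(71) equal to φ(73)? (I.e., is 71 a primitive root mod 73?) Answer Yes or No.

No

φ(73) = 73 − 1 = 72 = 2^3 · 3^2.
An element g generates (Z/73Z)^× iff g^(72/q) ≢ 1 (mod 73) for each prime q ∈ {2, 3}.
71^36 ≡ 1 (mod 73)  [q = 2: ≡ 1 ✗]
71^24 ≡ 64 (mod 73)  [q = 3: ≢ 1 ✓]
Since 71^36 ≡ 1, the order of 71 divides 36 < 72, so 71 is not a primitive root.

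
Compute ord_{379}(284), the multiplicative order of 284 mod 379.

The order of 284 must divide φ(379) = 379 − 1 = 378 = 2 · 3^3 · 7.
Divisors of 378: 1, 2, 3, 6, 7, 9, 14, 18, 21, 27, 42, 54, 63, 126, 189, 378.
Test each divisor d:
284^1 ≡ 284
284^2 ≡ 308
284^3 ≡ 302
284^6 ≡ 244
284^7 ≡ 318
284^9 ≡ 162
284^14 ≡ 310
284^18 ≡ 93
284^21 ≡ 40
284^27 ≡ 285
284^42 ≡ 84
284^54 ≡ 119
284^63 ≡ 328
284^126 ≡ 327
284^189 ≡ 378
284^378 ≡ 1
Hence ord(284) = 378.

378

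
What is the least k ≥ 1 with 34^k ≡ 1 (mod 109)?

By Lagrange's theorem, ord_109(34) divides φ(109) = 109 − 1 = 108 = 2^2 · 3^3.
Divisors of 108: 1, 2, 3, 4, 6, 9, 12, 18, 27, 36, 54, 108.
Evaluate successive powers at the divisors of 108:
34^1 ≡ 34 (mod 109)
34^2 ≡ 66 (mod 109)
34^3 ≡ 64 (mod 109)
34^4 ≡ 105 (mod 109)
34^6 ≡ 63 (mod 109)
34^9 ≡ 108 (mod 109)
34^12 ≡ 45 (mod 109)
34^18 ≡ 1 (mod 109) ✓
The smallest such exponent is 18, so the order of 34 is 18.

18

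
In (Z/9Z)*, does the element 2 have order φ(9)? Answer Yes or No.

φ(9) = φ(3^2) = 3·(3−1) = 6 = 2 · 3.
Test 2^(6/q) mod 9 for each prime factor q of 6:
2^3 ≡ 8 (mod 9)  [q = 2: ≢ 1 ✓]
2^2 ≡ 4 (mod 9)  [q = 3: ≢ 1 ✓]
Every test exponent gives a nontrivial residue, hence 2 generates the full group.

Yes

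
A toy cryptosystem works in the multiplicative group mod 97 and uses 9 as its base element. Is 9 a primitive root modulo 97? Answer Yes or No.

φ(97) = 97 − 1 = 96 = 2^5 · 3.
9 is a primitive root mod 97 iff 9^(φ(97)/q) ≢ 1 for every prime q | φ(97), i.e. q ∈ {2, 3}.
9^48 ≡ 1 (mod 97)  [q = 2: ≡ 1 ✗]
9^32 ≡ 61 (mod 97)  [q = 3: ≢ 1 ✓]
Since 9^48 ≡ 1, the order of 9 divides 48 < 96, so 9 is not a primitive root.

No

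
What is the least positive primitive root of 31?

3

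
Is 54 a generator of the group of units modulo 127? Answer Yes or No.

No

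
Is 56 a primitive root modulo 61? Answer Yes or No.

No

φ(61) = 61 − 1 = 60 = 2^2 · 3 · 5.
An element g generates (Z/61Z)^× iff g^(60/q) ≢ 1 (mod 61) for each prime q ∈ {2, 3, 5}.
56^30 ≡ 1 (mod 61)  [q = 2: ≡ 1 ✗]
56^20 ≡ 47 (mod 61)  [q = 3: ≢ 1 ✓]
56^12 ≡ 20 (mod 61)  [q = 5: ≢ 1 ✓]
56^30 ≡ 1 shows ord(56) | 30, strictly less than φ(61); not a primitive root.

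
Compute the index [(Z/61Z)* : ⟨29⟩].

5

The order of 29 must divide φ(61) = 61 − 1 = 60 = 2^2 · 3 · 5.
Divisors of 60: 1, 2, 3, 4, 5, 6, 10, 12, 15, 20, 30, 60.
Check 29^d mod 61 for each divisor in increasing order:
29^1 ≡ 29
29^2 ≡ 48
29^3 ≡ 50
29^4 ≡ 47
29^5 ≡ 21
29^6 ≡ 60
29^10 ≡ 14
29^12 ≡ 1
So ord_61(29) = 12, hence |⟨29⟩| = 12.
Index = |(Z/61Z)^×| / |⟨29⟩| = 60 / 12 = 5.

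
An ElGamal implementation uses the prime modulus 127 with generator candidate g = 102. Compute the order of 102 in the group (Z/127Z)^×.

42

The order of 102 must divide φ(127) = 127 − 1 = 126 = 2 · 3^2 · 7.
Divisors of 126: 1, 2, 3, 6, 7, 9, 14, 18, 21, 42, 63, 126.
Check 102^d mod 127 for each divisor in increasing order:
102^1 ≡ 102
102^2 ≡ 117
102^3 ≡ 123
102^6 ≡ 16
102^7 ≡ 108
102^9 ≡ 63
102^14 ≡ 107
102^18 ≡ 32
102^21 ≡ 126
102^42 ≡ 1
So ord_127(102) = 42.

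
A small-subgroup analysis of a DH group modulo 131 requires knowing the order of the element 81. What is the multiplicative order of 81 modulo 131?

65

The order of 81 must divide φ(131) = 131 − 1 = 130 = 2 · 5 · 13.
Divisors of 130: 1, 2, 5, 10, 13, 26, 65, 130.
Check 81^d mod 131 for each divisor in increasing order:
81^1 ≡ 81 (mod 131)
81^2 ≡ 11 (mod 131)
81^5 ≡ 107 (mod 131)
81^10 ≡ 52 (mod 131)
81^13 ≡ 89 (mod 131)
81^26 ≡ 61 (mod 131)
81^65 ≡ 1 (mod 131) ✓
The smallest such exponent is 65, so the order of 81 is 65.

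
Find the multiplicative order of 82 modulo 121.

55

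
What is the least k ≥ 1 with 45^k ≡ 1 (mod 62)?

By Lagrange's theorem, ord_62(45) divides φ(62) = φ(2)·φ(31) = 1·30 = 30 = 2 · 3 · 5.
Divisors of 30: 1, 2, 3, 5, 6, 10, 15, 30.
Compute 45^d (mod 62) for the divisors d until we hit 1:
45^1 ≡ 45 (mod 62)
45^2 ≡ 41 (mod 62)
45^3 ≡ 47 (mod 62)
45^5 ≡ 5 (mod 62)
45^6 ≡ 39 (mod 62)
45^10 ≡ 25 (mod 62)
45^15 ≡ 1 (mod 62) ✓
So ord_62(45) = 15.

15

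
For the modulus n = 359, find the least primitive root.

7

φ(359) = 359 − 1 = 358 = 2 · 179.
Test candidates g = 2, 3, … against the prime factors q ∈ {2, 179} of φ(359): g is a generator iff g^(358/q) ≢ 1 for every such q.
g = 2: 2^179 ≡ 1 — hits 1, so not a primitive root.
g = 3: 3^179 ≡ 1 — hits 1, so not a primitive root.
g = 4: 4^179 ≡ 1 — hits 1, so not a primitive root.
g = 5: 5^179 ≡ 1 — hits 1, so not a primitive root.
g = 6: 6^179 ≡ 1 — hits 1, so not a primitive root.
g = 7: 7^179 ≡ 358; 7^2 ≡ 49 — none is 1, so 7 is a primitive root.
So 7 is the smallest generator of (Z/359Z)^×.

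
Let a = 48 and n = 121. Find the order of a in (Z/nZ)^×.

The order of 48 must divide φ(121) = φ(11^2) = 11·(11−1) = 110 = 2 · 5 · 11.
Divisors of 110: 1, 2, 5, 10, 11, 22, 55, 110.
Evaluate successive powers at the divisors of 110:
48^1 ≡ 48 (mod 121)
48^2 ≡ 5 (mod 121)
48^5 ≡ 111 (mod 121)
48^10 ≡ 100 (mod 121)
48^11 ≡ 81 (mod 121)
48^22 ≡ 27 (mod 121)
48^55 ≡ 1 (mod 121) ✓
Therefore the multiplicative order of 48 modulo 121 is 55.

55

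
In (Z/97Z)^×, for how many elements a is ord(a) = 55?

0

φ(97) = 97 − 1 = 96 = 2^5 · 3.
(Z/97Z)^× is cyclic (|G| = 96); a cyclic group of order m has exactly φ(d) elements of each order d | m, and none otherwise.
Here 96 is not a multiple of 55, so there are no elements of order 55.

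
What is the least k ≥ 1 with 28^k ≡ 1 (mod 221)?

48

ord(28) | φ(221) = φ(13·17) = (13−1)·(17−1) = 12·16 = 192 = 2^6 · 3.
Divisors of 192: 1, 2, 3, 4, 6, 8, 12, 16, 24, 32, 48, 64, 96, 192.
Compute 28^d (mod 221) for the divisors d until we hit 1:
28^1 ≡ 28
28^2 ≡ 121
28^3 ≡ 73
28^4 ≡ 55
28^6 ≡ 25
28^8 ≡ 152
28^12 ≡ 183
28^16 ≡ 120
28^24 ≡ 118
28^32 ≡ 35
28^48 ≡ 1
So ord_221(28) = 48.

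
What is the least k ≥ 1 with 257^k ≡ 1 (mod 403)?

30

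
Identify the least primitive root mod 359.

7

φ(359) = 359 − 1 = 358 = 2 · 179.
g is a primitive root iff g^(358/q) ≢ 1 (mod 359) for each prime q ∈ {2, 179}.
g = 2: 2^179 ≡ 1 — hits 1, so not a primitive root.
g = 3: 3^179 ≡ 1 — hits 1, so not a primitive root.
g = 4: 4^179 ≡ 1 — hits 1, so not a primitive root.
g = 5: 5^179 ≡ 1 — hits 1, so not a primitive root.
g = 6: 6^179 ≡ 1 — hits 1, so not a primitive root.
g = 7: 7^179 ≡ 358; 7^2 ≡ 49 — none is 1, so 7 is a primitive root.
Hence the least primitive root of 359 is 7.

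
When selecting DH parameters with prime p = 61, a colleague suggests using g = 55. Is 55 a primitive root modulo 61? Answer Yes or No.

φ(61) = 61 − 1 = 60 = 2^2 · 3 · 5.
Test 55^(60/q) mod 61 for each prime factor q of 60:
55^30 ≡ 60 (mod 61)  [q = 2: ≢ 1 ✓]
55^20 ≡ 47 (mod 61)  [q = 3: ≢ 1 ✓]
55^12 ≡ 20 (mod 61)  [q = 5: ≢ 1 ✓]
Every test exponent gives a nontrivial residue, hence 55 generates the full group.

Yes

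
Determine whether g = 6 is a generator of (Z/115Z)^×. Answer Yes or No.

115 = 5 · 23 is a product of two distinct odd primes, so (Z/115Z)^× ≅ (Z/5Z)^× × (Z/23Z)^× is not cyclic.
No primitive root modulo 115 exists; in particular 6 is not one.

No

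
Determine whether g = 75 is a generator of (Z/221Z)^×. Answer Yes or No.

No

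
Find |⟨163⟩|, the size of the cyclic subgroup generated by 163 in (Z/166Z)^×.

The order of 163 must divide φ(166) = φ(2)·φ(83) = 1·82 = 82 = 2 · 41.
Divisors of 82: 1, 2, 41, 82.
Check 163^d mod 166 for each divisor in increasing order:
163^1 ≡ 163 (mod 166)
163^2 ≡ 9 (mod 166)
163^41 ≡ 165 (mod 166)
163^82 ≡ 1 (mod 166) ✓
Therefore the multiplicative order of 163 modulo 166 is 82.

82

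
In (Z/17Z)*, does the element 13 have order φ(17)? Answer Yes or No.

φ(17) = 17 − 1 = 16 = 2^4.
Test 13^(16/q) mod 17 for each prime factor q of 16:
13^8 ≡ 1 (mod 17)  [q = 2: ≡ 1 ✗]
The check at q = 2 fails, so 13 generates a proper subgroup.

No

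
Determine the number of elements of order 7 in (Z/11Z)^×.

φ(11) = 11 − 1 = 10 = 2 · 5.
In a cyclic group of order 10, there are φ(d) elements of order d for each divisor d of 10, and zero for non-divisors.
7 does not divide 10, so no element of (Z/11Z)^× has order 7.

0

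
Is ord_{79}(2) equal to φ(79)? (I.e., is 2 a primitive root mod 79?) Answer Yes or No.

φ(79) = 79 − 1 = 78 = 2 · 3 · 13.
Test 2^(78/q) mod 79 for each prime factor q of 78:
2^39 ≡ 1 (mod 79)  [q = 2: ≡ 1 ✗]
2^26 ≡ 23 (mod 79)  [q = 3: ≢ 1 ✓]
2^6 ≡ 64 (mod 79)  [q = 13: ≢ 1 ✓]
2^39 ≡ 1 shows ord(2) | 39, strictly less than φ(79); not a primitive root.

No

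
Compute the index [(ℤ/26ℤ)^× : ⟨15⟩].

1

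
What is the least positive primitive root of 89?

3

φ(89) = 89 − 1 = 88 = 2^3 · 11.
g is a primitive root iff g^(88/q) ≢ 1 (mod 89) for each prime q ∈ {2, 11}.
g = 2: 2^44 ≡ 1 — hits 1, so not a primitive root.
g = 3: 3^44 ≡ 88; 3^8 ≡ 64 — none is 1, so 3 is a primitive root.
Hence the least primitive root of 89 is 3.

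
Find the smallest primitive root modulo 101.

2

φ(101) = 101 − 1 = 100 = 2^2 · 5^2.
g is a primitive root iff g^(100/q) ≢ 1 (mod 101) for each prime q ∈ {2, 5}.
g = 2: 2^50 ≡ 100; 2^20 ≡ 95 — none is 1, so 2 is a primitive root.
Hence the least primitive root of 101 is 2.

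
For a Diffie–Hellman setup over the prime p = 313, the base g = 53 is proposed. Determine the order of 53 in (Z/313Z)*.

104

Since 53 ∈ (Z/313Z)^×, its order divides φ(313) = 313 − 1 = 312 = 2^3 · 3 · 13.
Divisors of 312: 1, 2, 3, 4, 6, 8, 12, 13, 24, 26, 39, 52, 78, 104, 156, 312.
Check 53^d mod 313 for each divisor in increasing order:
53^1 ≡ 53 (mod 313)
53^2 ≡ 305 (mod 313)
53^3 ≡ 202 (mod 313)
53^4 ≡ 64 (mod 313)
53^6 ≡ 114 (mod 313)
53^8 ≡ 27 (mod 313)
53^12 ≡ 163 (mod 313)
53^13 ≡ 188 (mod 313)
53^24 ≡ 277 (mod 313)
53^26 ≡ 288 (mod 313)
53^39 ≡ 308 (mod 313)
53^52 ≡ 312 (mod 313)
53^78 ≡ 25 (mod 313)
53^104 ≡ 1 (mod 313) ✓
Hence ord(53) = 104.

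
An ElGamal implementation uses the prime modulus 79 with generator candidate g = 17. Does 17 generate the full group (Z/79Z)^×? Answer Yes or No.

No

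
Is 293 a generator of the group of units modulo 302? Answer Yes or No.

φ(302) = φ(2)·φ(151) = 1·150 = 150 = 2 · 3 · 5^2.
It suffices to check that the order of 293 is not a proper divisor of 150: compute 293^(150/q) for q ∈ {2, 3, 5}.
293^75 ≡ 301 (mod 302)  [q = 2: ≢ 1 ✓]
293^50 ≡ 1 (mod 302)  [q = 3: ≡ 1 ✗]
293^30 ≡ 159 (mod 302)  [q = 5: ≢ 1 ✓]
The check at q = 3 fails, so 293 generates a proper subgroup.

No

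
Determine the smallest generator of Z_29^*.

2

φ(29) = 29 − 1 = 28 = 2^2 · 7.
g is a primitive root iff g^(28/q) ≢ 1 (mod 29) for each prime q ∈ {2, 7}.
g = 2: 2^14 ≡ 28; 2^4 ≡ 16 — none is 1, so 2 is a primitive root.
So 2 is the smallest generator of (Z/29Z)^×.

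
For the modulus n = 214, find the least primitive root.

5

φ(214) = φ(2)·φ(107) = 1·106 = 106 = 2 · 53.
Test candidates g = 2, 3, … against the prime factors q ∈ {2, 53} of φ(214): g is a generator iff g^(106/q) ≢ 1 for every such q.
g = 2: gcd(2, 214) = 2 > 1, not a unit — skip.
g = 3: 3^53 ≡ 1 — hits 1, so not a primitive root.
g = 4: gcd(4, 214) = 2 > 1, not a unit — skip.
g = 5: 5^53 ≡ 213; 5^2 ≡ 25 — none is 1, so 5 is a primitive root.
So 5 is the smallest generator of (Z/214Z)^×.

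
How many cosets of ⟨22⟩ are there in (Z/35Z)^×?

Since 22 ∈ (Z/35Z)^×, its order divides φ(35) = φ(5·7) = (5−1)·(7−1) = 4·6 = 24 = 2^3 · 3.
Divisors of 24: 1, 2, 3, 4, 6, 8, 12, 24.
Evaluate successive powers at the divisors of 24:
22^1 ≡ 22 (mod 35)
22^2 ≡ 29 (mod 35)
22^3 ≡ 8 (mod 35)
22^4 ≡ 1 (mod 35) ✓
The order of 22 is 4, so the subgroup it generates has 4 elements.
[(Z/35Z)^× : ⟨22⟩] = 24/4 = 6.

6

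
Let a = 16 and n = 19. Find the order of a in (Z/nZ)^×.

9

Since 16 ∈ (Z/19Z)^×, its order divides φ(19) = 19 − 1 = 18 = 2 · 3^2.
Divisors of 18: 1, 2, 3, 6, 9, 18.
Evaluate successive powers at the divisors of 18:
16^1 ≡ 16 (mod 19)
16^2 ≡ 9 (mod 19)
16^3 ≡ 11 (mod 19)
16^6 ≡ 7 (mod 19)
16^9 ≡ 1 (mod 19) ✓
Hence ord(16) = 9.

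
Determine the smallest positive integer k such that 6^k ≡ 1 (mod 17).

16

Since 6 ∈ (Z/17Z)^×, its order divides φ(17) = 17 − 1 = 16 = 2^4.
Divisors of 16: 1, 2, 4, 8, 16.
Evaluate successive powers at the divisors of 16:
6^1 ≡ 6
6^2 ≡ 2
6^4 ≡ 4
6^8 ≡ 16
6^16 ≡ 1
Therefore the multiplicative order of 6 modulo 17 is 16.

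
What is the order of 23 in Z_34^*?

16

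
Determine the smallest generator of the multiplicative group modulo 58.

φ(58) = φ(2)·φ(29) = 1·28 = 28 = 2^2 · 7.
g is a primitive root iff g^(28/q) ≢ 1 (mod 58) for each prime q ∈ {2, 7}.
g = 2: gcd(2, 58) = 2 > 1, not a unit — skip.
g = 3: 3^14 ≡ 57; 3^4 ≡ 23 — none is 1, so 3 is a primitive root.
So 3 is the smallest generator of (Z/58Z)^×.

3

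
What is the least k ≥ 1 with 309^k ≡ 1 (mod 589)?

The order of 309 must divide φ(589) = φ(19·31) = (19−1)·(31−1) = 18·30 = 540 = 2^2 · 3^3 · 5.
Divisors of 540: 1, 2, 3, 4, 5, 6, 9, 10, 12, 15, 18, 20, 27, 30, 36, 45, 54, 60, 90, 108, 135, 180, 270, 540.
Compute 309^d (mod 589) for the divisors d until we hit 1:
309^1 ≡ 309 (mod 589)
309^2 ≡ 63 (mod 589)
309^3 ≡ 30 (mod 589)
309^4 ≡ 435 (mod 589)
309^5 ≡ 123 (mod 589)
309^6 ≡ 311 (mod 589)
309^9 ≡ 495 (mod 589)
309^10 ≡ 404 (mod 589)
309^12 ≡ 125 (mod 589)
309^15 ≡ 216 (mod 589)
309^18 ≡ 1 (mod 589) ✓
Therefore the multiplicative order of 309 modulo 589 is 18.

18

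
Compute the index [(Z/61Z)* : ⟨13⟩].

20

The order of 13 must divide φ(61) = 61 − 1 = 60 = 2^2 · 3 · 5.
Divisors of 60: 1, 2, 3, 4, 5, 6, 10, 12, 15, 20, 30, 60.
Check 13^d mod 61 for each divisor in increasing order:
13^1 ≡ 13
13^2 ≡ 47
13^3 ≡ 1
Thus |⟨13⟩| = ord(13) = 3.
Index = |(Z/61Z)^×| / |⟨13⟩| = 60 / 3 = 20.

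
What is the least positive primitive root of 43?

3

φ(43) = 43 − 1 = 42 = 2 · 3 · 7.
Test candidates g = 2, 3, … against the prime factors q ∈ {2, 3, 7} of φ(43): g is a generator iff g^(42/q) ≢ 1 for every such q.
g = 2: 2^21 ≡ 42; 2^14 ≡ 1 — hits 1, so not a primitive root.
g = 3: 3^21 ≡ 42; 3^14 ≡ 36; 3^6 ≡ 41 — none is 1, so 3 is a primitive root.
So 3 is the smallest generator of (Z/43Z)^×.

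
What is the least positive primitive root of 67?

2

φ(67) = 67 − 1 = 66 = 2 · 3 · 11.
Test candidates g = 2, 3, … against the prime factors q ∈ {2, 3, 11} of φ(67): g is a generator iff g^(66/q) ≢ 1 for every such q.
g = 2: 2^33 ≡ 66; 2^22 ≡ 37; 2^6 ≡ 64 — none is 1, so 2 is a primitive root.
So 2 is the smallest generator of (Z/67Z)^×.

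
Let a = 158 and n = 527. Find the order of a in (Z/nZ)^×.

240

The order of 158 must divide φ(527) = φ(17·31) = (17−1)·(31−1) = 16·30 = 480 = 2^5 · 3 · 5.
Divisors of 480: 1, 2, 3, 4, 5, 6, 8, 10, 12, 15, 16, 20, 24, 30, 32, 40, 48, 60, 80, 96, 120, 160, 240, 480.
Test each divisor d:
158^1 ≡ 158 (mod 527)
158^2 ≡ 195 (mod 527)
158^3 ≡ 244 (mod 527)
158^4 ≡ 81 (mod 527)
158^5 ≡ 150 (mod 527)
158^6 ≡ 512 (mod 527)
158^8 ≡ 237 (mod 527)
158^10 ≡ 366 (mod 527)
158^12 ≡ 225 (mod 527)
158^15 ≡ 92 (mod 527)
158^16 ≡ 307 (mod 527)
158^20 ≡ 98 (mod 527)
158^24 ≡ 33 (mod 527)
158^30 ≡ 32 (mod 527)
158^32 ≡ 443 (mod 527)
158^40 ≡ 118 (mod 527)
158^48 ≡ 35 (mod 527)
158^60 ≡ 497 (mod 527)
158^80 ≡ 222 (mod 527)
158^96 ≡ 171 (mod 527)
158^120 ≡ 373 (mod 527)
158^160 ≡ 273 (mod 527)
158^240 ≡ 1 (mod 527) ✓
Therefore the multiplicative order of 158 modulo 527 is 240.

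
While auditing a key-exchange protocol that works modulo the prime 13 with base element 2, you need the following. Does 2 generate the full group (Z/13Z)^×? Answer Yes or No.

Yes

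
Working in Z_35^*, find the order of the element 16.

3

The order of 16 must divide φ(35) = φ(5·7) = (5−1)·(7−1) = 4·6 = 24 = 2^3 · 3.
Divisors of 24: 1, 2, 3, 4, 6, 8, 12, 24.
Evaluate successive powers at the divisors of 24:
16^1 ≡ 16
16^2 ≡ 11
16^3 ≡ 1
So ord_35(16) = 3.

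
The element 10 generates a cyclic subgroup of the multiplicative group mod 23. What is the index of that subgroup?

The order of 10 must divide φ(23) = 23 − 1 = 22 = 2 · 11.
Divisors of 22: 1, 2, 11, 22.
Evaluate successive powers at the divisors of 22:
10^1 ≡ 10 (mod 23)
10^2 ≡ 8 (mod 23)
10^11 ≡ 22 (mod 23)
10^22 ≡ 1 (mod 23) ✓
So ord_23(10) = 22, hence |⟨10⟩| = 22.
Index = |(Z/23Z)^×| / |⟨10⟩| = 22 / 22 = 1.

1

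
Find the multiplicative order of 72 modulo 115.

By Lagrange's theorem, ord_115(72) divides φ(115) = φ(5·23) = (5−1)·(23−1) = 4·22 = 88 = 2^3 · 11.
Divisors of 88: 1, 2, 4, 8, 11, 22, 44, 88.
Compute 72^d (mod 115) for the divisors d until we hit 1:
72^1 ≡ 72 (mod 115)
72^2 ≡ 9 (mod 115)
72^4 ≡ 81 (mod 115)
72^8 ≡ 6 (mod 115)
72^11 ≡ 93 (mod 115)
72^22 ≡ 24 (mod 115)
72^44 ≡ 1 (mod 115) ✓
Hence ord(72) = 44.

44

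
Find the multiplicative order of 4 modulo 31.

5

Since 4 ∈ (Z/31Z)^×, its order divides φ(31) = 31 − 1 = 30 = 2 · 3 · 5.
Divisors of 30: 1, 2, 3, 5, 6, 10, 15, 30.
Evaluate successive powers at the divisors of 30:
4^1 ≡ 4
4^2 ≡ 16
4^3 ≡ 2
4^5 ≡ 1
Hence ord(4) = 5.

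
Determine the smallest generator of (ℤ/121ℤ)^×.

φ(121) = φ(11^2) = 11·(11−1) = 110 = 2 · 5 · 11.
g is a primitive root iff g^(110/q) ≢ 1 (mod 121) for each prime q ∈ {2, 5, 11}.
g = 2: 2^55 ≡ 120; 2^22 ≡ 81; 2^10 ≡ 56 — none is 1, so 2 is a primitive root.
So 2 is the smallest generator of (Z/121Z)^×.

2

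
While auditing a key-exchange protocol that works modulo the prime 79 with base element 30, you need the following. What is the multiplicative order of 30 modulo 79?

78

Since 30 ∈ (Z/79Z)^×, its order divides φ(79) = 79 − 1 = 78 = 2 · 3 · 13.
Divisors of 78: 1, 2, 3, 6, 13, 26, 39, 78.
Evaluate successive powers at the divisors of 78:
30^1 ≡ 30 (mod 79)
30^2 ≡ 31 (mod 79)
30^3 ≡ 61 (mod 79)
30^6 ≡ 8 (mod 79)
30^13 ≡ 24 (mod 79)
30^26 ≡ 23 (mod 79)
30^39 ≡ 78 (mod 79)
30^78 ≡ 1 (mod 79) ✓
So ord_79(30) = 78.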